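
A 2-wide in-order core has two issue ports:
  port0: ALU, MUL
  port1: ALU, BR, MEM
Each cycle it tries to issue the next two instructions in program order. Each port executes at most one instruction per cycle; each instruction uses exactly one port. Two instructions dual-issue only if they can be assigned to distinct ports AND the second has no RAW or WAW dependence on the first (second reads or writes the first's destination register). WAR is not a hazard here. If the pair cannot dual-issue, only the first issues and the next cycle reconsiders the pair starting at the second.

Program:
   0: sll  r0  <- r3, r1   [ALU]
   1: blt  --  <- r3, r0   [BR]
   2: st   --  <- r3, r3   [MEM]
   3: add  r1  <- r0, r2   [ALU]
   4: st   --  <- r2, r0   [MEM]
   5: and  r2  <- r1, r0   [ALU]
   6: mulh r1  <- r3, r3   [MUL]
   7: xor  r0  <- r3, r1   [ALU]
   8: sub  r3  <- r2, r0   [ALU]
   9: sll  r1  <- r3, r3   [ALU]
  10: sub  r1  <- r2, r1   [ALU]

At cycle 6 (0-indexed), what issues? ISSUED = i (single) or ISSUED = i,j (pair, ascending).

#0 head=0: sll.ALU i0 RAW r0
#1 head=1: blt.BR i1 no-port BR/MEM
#2 head=2: st.MEM/add.ALU i2/i3 pair
#3 head=4: st.MEM/and.ALU i4/i5 pair
#4 head=6: mulh.MUL i6 RAW r1
#5 head=7: xor.ALU i7 RAW r0
#6 head=8: sub.ALU i8 RAW r3
#7 head=9: sll.ALU i9 RAW+WAW r1
#8 head=10: sub.ALU i10 tail

ISSUED = 8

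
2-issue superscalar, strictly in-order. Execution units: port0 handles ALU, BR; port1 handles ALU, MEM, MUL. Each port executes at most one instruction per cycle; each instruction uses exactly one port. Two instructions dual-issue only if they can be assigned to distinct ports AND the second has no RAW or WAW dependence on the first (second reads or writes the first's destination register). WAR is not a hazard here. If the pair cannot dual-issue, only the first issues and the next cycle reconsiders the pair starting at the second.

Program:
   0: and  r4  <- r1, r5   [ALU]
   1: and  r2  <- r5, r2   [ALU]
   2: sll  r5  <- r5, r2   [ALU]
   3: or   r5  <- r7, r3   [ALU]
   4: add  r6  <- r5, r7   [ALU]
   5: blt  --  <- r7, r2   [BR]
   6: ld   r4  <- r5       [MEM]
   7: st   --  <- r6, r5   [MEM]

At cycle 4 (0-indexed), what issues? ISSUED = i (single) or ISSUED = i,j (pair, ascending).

ISSUED = 6

t=0 i0,i1:and+and ; 2-wide
t=1 i2:sll ; WAW r5
t=2 i3:or ; RAW r5
t=3 i4,i5:add+blt ; 2-wide
t=4 i6:ld ; no-port MEM/MEM
t=5 i7:st ; tail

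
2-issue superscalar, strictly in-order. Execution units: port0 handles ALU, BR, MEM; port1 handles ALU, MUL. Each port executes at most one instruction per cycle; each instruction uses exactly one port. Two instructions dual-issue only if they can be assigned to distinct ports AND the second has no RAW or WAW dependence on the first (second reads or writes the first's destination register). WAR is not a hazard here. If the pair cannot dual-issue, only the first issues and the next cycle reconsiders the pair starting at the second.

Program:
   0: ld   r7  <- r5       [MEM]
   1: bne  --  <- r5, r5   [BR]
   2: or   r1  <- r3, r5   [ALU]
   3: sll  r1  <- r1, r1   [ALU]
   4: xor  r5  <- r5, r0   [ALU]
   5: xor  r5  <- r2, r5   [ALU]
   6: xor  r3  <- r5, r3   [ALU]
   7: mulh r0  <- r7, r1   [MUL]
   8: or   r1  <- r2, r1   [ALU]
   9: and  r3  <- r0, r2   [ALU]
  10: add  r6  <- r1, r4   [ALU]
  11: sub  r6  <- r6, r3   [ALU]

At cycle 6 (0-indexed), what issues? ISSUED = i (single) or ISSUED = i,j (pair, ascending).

[0] i0  ld.MEM  -- no-port MEM/BR
[1] i1/i2  bne.BR;or.ALU  -- 2-wide
[2] i3/i4  sll.ALU;xor.ALU  -- 2-wide
[3] i5  xor.ALU  -- RAW r5
[4] i6/i7  xor.ALU;mulh.MUL  -- 2-wide
[5] i8/i9  or.ALU;and.ALU  -- 2-wide
[6] i10  add.ALU  -- RAW+WAW r6
[7] i11  sub.ALU  -- tail

ISSUED = 10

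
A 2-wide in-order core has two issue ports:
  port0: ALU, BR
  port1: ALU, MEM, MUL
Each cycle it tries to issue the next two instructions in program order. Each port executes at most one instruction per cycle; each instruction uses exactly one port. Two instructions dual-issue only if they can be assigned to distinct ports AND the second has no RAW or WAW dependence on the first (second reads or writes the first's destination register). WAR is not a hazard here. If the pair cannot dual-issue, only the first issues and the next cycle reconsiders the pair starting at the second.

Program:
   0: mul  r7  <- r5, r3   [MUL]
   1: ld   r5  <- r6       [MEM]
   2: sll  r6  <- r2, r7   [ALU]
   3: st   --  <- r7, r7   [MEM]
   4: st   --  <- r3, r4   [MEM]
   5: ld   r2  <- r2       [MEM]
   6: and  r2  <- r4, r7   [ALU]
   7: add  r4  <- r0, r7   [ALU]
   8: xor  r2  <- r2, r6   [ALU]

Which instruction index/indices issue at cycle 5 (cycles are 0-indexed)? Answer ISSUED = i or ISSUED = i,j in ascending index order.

0. mul.MUL @i0  | no-port MUL/MEM
1. ld.MEM/sll.ALU @i1&i2  | 2-wide
2. st.MEM @i3  | no-port MEM/MEM
3. st.MEM @i4  | no-port MEM/MEM
4. ld.MEM @i5  | WAW r2
5. and.ALU/add.ALU @i6&i7  | 2-wide
6. xor.ALU @i8  | tail

ISSUED = 6,7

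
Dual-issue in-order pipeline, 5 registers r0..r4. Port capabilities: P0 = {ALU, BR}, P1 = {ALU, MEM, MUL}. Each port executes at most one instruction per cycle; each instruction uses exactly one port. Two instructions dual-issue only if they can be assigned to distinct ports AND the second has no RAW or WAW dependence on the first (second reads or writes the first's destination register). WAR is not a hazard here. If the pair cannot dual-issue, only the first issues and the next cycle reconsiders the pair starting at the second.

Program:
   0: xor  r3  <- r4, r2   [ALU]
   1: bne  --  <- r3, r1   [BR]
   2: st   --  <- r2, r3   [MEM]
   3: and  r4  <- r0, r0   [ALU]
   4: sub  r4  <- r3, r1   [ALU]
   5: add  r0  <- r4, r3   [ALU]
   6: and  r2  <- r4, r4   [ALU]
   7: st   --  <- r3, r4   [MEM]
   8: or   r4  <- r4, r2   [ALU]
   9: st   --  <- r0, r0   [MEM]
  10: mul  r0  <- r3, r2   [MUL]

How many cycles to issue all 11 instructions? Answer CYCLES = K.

t=0 i0:xor ; RAW r3
t=1 i1+i2:bne/st ; pair
t=2 i3:and ; WAW r4
t=3 i4:sub ; RAW r4
t=4 i5+i6:add/and ; pair
t=5 i7+i8:st/or ; pair
t=6 i9:st ; no-port MEM/MUL
t=7 i10:mul ; tail

CYCLES = 8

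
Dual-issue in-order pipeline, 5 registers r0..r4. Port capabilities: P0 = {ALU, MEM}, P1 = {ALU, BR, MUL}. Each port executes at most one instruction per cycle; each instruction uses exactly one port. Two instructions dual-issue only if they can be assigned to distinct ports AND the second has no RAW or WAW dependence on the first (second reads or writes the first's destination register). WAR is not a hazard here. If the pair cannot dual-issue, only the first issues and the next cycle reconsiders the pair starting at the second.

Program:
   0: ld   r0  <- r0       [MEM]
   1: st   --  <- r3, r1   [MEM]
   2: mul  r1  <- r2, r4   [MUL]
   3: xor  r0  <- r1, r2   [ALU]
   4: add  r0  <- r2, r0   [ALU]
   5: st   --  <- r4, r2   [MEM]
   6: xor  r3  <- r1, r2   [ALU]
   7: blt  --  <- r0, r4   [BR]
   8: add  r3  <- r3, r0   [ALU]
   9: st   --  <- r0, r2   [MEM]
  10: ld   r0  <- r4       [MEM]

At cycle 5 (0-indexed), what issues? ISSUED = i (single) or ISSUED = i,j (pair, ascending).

ISSUED = 8,9

#0 head=0: ld i0 no-port MEM/MEM
#1 head=1: st mul i1+i2 2-wide
#2 head=3: xor i3 RAW+WAW r0
#3 head=4: add st i4+i5 2-wide
#4 head=6: xor blt i6+i7 2-wide
#5 head=8: add st i8+i9 2-wide
#6 head=10: ld i10 tail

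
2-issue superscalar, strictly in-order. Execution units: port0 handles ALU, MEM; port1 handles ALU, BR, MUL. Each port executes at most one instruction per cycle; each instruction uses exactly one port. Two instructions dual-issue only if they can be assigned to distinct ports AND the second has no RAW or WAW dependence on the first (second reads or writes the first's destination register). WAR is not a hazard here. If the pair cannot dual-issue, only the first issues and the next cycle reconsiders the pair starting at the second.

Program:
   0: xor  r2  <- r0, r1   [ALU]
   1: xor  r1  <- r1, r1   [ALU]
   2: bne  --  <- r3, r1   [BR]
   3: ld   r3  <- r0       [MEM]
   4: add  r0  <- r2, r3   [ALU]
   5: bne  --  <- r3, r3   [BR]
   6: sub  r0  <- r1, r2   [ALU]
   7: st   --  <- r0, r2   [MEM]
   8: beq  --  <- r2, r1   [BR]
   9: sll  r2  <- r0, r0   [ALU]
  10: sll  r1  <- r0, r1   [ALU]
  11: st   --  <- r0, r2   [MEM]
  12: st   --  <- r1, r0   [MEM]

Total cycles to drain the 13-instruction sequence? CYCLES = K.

#0 head=0: xor+xor i0,i1 dual
#1 head=2: bne+ld i2,i3 dual
#2 head=4: add+bne i4,i5 dual
#3 head=6: sub i6 RAW r0
#4 head=7: st+beq i7,i8 dual
#5 head=9: sll+sll i9,i10 dual
#6 head=11: st i11 no-port MEM/MEM
#7 head=12: st i12 tail

CYCLES = 8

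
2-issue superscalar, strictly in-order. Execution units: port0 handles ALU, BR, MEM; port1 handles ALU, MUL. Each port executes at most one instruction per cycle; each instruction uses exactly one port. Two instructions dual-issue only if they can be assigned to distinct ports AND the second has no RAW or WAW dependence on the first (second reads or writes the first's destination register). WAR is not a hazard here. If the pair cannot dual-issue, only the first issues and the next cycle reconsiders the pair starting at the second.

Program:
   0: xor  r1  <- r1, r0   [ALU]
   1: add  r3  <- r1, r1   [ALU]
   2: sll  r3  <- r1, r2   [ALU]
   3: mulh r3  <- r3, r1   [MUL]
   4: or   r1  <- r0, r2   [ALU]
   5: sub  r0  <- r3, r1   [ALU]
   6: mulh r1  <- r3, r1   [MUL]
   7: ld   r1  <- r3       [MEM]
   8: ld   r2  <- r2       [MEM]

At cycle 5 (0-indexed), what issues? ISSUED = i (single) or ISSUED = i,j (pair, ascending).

  cy0 -> i0 (xor.ALU) RAW r1
  cy1 -> i1 (add.ALU) WAW r3
  cy2 -> i2 (sll.ALU) RAW+WAW r3
  cy3 -> i3,i4 (mulh.MUL;or.ALU) pair
  cy4 -> i5,i6 (sub.ALU;mulh.MUL) pair
  cy5 -> i7 (ld.MEM) no-port MEM/MEM
  cy6 -> i8 (ld.MEM) tail

ISSUED = 7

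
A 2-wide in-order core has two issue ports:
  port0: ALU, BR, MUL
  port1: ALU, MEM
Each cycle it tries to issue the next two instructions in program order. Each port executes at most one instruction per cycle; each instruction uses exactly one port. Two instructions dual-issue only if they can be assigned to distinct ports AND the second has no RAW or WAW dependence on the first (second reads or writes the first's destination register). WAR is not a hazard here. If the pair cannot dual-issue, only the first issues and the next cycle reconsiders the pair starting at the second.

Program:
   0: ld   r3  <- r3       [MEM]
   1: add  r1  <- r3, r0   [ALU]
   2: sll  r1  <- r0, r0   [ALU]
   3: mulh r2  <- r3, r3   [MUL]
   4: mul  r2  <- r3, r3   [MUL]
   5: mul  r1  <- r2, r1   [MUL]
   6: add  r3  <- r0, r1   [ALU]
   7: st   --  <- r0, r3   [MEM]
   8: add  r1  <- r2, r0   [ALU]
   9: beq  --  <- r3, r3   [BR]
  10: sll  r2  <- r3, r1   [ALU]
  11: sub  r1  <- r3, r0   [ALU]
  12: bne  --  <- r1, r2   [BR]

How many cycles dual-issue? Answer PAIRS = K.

PAIRS = 3

[0] i0  ld  -- RAW r3
[1] i1  add  -- WAW r1
[2] i2,i3  sll+mulh  -- 2-wide
[3] i4  mul  -- no-port MUL/MUL
[4] i5  mul  -- RAW r1
[5] i6  add  -- RAW r3
[6] i7,i8  st+add  -- 2-wide
[7] i9,i10  beq+sll  -- 2-wide
[8] i11  sub  -- RAW r1
[9] i12  bne  -- tail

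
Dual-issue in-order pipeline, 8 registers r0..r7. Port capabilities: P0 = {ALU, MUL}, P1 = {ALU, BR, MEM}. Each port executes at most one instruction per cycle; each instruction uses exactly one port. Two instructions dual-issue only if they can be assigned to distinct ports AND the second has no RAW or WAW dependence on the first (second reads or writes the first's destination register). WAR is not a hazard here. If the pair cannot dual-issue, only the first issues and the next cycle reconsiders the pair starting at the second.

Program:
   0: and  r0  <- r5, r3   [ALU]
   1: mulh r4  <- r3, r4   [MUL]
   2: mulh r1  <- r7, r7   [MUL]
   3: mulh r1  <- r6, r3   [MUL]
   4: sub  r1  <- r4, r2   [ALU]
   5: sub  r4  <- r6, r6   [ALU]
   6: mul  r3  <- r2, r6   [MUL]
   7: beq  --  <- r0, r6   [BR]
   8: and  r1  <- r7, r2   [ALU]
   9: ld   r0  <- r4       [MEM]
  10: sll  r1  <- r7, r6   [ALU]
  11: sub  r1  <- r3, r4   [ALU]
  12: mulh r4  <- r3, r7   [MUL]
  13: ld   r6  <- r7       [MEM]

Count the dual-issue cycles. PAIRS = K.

PAIRS = 5

0. and mulh @i0/i1  | 2-wide
1. mulh @i2  | no-port MUL/MUL
2. mulh @i3  | WAW r1
3. sub sub @i4/i5  | 2-wide
4. mul beq @i6/i7  | 2-wide
5. and ld @i8/i9  | 2-wide
6. sll @i10  | WAW r1
7. sub mulh @i11/i12  | 2-wide
8. ld @i13  | tail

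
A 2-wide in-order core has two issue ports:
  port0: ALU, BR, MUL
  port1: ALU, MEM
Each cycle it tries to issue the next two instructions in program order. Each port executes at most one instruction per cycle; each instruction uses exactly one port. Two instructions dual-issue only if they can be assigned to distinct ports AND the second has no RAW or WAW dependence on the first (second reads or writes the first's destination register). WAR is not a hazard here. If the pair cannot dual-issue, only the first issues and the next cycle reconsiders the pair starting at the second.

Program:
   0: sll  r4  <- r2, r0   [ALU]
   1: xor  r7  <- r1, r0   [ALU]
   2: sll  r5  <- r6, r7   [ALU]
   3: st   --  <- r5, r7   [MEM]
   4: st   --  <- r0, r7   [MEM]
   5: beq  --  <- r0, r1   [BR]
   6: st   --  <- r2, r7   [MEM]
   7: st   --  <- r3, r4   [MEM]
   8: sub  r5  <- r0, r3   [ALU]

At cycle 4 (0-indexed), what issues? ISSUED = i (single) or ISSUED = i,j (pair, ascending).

ISSUED = 6

0. sll.ALU/xor.ALU @i0+i1  | 2-wide
1. sll.ALU @i2  | RAW r5
2. st.MEM @i3  | no-port MEM/MEM
3. st.MEM/beq.BR @i4+i5  | 2-wide
4. st.MEM @i6  | no-port MEM/MEM
5. st.MEM/sub.ALU @i7+i8  | 2-wide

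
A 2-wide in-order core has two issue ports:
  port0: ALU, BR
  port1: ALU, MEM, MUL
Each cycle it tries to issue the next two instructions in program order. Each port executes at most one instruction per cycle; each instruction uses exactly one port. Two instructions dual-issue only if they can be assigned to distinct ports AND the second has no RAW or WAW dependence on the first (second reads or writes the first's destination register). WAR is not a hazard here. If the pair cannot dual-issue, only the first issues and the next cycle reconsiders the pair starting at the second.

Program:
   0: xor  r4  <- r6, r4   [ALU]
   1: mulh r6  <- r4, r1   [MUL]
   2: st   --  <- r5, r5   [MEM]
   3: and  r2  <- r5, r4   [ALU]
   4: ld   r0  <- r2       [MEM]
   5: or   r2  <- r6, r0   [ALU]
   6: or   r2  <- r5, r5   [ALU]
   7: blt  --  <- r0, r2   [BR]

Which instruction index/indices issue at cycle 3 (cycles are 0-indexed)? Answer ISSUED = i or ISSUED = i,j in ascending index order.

ISSUED = 4

#0 head=0: xor i0 RAW r4
#1 head=1: mulh i1 no-port MUL/MEM
#2 head=2: st;and i2,i3 pair
#3 head=4: ld i4 RAW r0
#4 head=5: or i5 WAW r2
#5 head=6: or i6 RAW r2
#6 head=7: blt i7 tail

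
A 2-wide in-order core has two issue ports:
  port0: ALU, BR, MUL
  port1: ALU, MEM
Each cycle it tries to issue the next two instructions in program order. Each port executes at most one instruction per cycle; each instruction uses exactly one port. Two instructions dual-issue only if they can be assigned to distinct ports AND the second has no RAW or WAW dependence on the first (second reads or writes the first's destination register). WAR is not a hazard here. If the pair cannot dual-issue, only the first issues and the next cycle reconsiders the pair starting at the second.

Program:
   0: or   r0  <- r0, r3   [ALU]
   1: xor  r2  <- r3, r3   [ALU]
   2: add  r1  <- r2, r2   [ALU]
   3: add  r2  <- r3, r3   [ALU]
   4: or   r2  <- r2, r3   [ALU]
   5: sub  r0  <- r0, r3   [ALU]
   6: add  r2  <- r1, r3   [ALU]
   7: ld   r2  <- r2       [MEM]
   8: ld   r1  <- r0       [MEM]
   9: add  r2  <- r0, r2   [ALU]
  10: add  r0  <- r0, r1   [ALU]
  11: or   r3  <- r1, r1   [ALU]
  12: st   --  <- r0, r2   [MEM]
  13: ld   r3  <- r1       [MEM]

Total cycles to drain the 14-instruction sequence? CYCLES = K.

t=0 i0&i1:or+xor ; 2-wide
t=1 i2&i3:add+add ; 2-wide
t=2 i4&i5:or+sub ; 2-wide
t=3 i6:add ; RAW+WAW r2
t=4 i7:ld ; no-port MEM/MEM
t=5 i8&i9:ld+add ; 2-wide
t=6 i10&i11:add+or ; 2-wide
t=7 i12:st ; no-port MEM/MEM
t=8 i13:ld ; tail

CYCLES = 9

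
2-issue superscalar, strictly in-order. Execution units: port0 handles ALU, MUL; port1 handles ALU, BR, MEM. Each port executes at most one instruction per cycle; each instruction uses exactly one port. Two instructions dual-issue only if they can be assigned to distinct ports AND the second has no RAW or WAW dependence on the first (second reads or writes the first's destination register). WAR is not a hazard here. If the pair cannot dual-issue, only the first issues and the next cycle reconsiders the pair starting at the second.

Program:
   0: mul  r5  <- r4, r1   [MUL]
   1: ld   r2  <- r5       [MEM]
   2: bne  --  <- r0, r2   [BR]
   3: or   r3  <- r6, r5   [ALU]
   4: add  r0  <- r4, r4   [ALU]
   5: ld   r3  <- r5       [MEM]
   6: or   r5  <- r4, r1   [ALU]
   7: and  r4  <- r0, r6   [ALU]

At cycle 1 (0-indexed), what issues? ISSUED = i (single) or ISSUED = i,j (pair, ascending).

ISSUED = 1

c0: i0 mul  RAW r5
c1: i1 ld  no-port MEM/BR
c2: i2&i3 bne/or  2-wide
c3: i4&i5 add/ld  2-wide
c4: i6&i7 or/and  2-wide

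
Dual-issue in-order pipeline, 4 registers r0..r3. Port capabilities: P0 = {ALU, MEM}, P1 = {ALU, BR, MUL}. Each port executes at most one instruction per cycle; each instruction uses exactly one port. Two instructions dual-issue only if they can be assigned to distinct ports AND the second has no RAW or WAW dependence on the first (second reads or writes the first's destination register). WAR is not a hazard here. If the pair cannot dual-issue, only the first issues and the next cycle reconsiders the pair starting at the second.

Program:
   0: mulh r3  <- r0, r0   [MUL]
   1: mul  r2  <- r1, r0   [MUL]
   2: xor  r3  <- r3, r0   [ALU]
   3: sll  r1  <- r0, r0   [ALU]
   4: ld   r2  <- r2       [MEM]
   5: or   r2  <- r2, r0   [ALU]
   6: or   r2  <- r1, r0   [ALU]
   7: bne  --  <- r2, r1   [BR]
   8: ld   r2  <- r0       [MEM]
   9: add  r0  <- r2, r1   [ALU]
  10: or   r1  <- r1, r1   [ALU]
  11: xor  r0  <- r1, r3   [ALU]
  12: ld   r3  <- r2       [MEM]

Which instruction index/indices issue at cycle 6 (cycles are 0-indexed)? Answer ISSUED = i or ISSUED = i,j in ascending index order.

c0: i0 mulh.MUL  no-port MUL/MUL
c1: i1,i2 mul.MUL+xor.ALU  pair
c2: i3,i4 sll.ALU+ld.MEM  pair
c3: i5 or.ALU  WAW r2
c4: i6 or.ALU  RAW r2
c5: i7,i8 bne.BR+ld.MEM  pair
c6: i9,i10 add.ALU+or.ALU  pair
c7: i11,i12 xor.ALU+ld.MEM  pair

ISSUED = 9,10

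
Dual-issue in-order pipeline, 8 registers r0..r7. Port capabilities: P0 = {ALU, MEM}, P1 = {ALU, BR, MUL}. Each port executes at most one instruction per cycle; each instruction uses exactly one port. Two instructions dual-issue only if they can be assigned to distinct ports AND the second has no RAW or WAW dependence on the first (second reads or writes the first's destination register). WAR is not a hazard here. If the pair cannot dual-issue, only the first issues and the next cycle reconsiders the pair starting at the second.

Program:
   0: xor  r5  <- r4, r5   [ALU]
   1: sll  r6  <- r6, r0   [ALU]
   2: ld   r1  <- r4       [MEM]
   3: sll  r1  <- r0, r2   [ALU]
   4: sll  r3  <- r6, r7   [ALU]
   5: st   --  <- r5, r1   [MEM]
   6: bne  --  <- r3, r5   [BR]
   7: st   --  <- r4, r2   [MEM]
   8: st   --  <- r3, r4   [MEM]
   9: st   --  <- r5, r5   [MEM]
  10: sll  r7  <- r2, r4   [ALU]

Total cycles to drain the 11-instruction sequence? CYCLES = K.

[0] i0&i1  xor.ALU sll.ALU  -- dual
[1] i2  ld.MEM  -- WAW r1
[2] i3&i4  sll.ALU sll.ALU  -- dual
[3] i5&i6  st.MEM bne.BR  -- dual
[4] i7  st.MEM  -- no-port MEM/MEM
[5] i8  st.MEM  -- no-port MEM/MEM
[6] i9&i10  st.MEM sll.ALU  -- dual

CYCLES = 7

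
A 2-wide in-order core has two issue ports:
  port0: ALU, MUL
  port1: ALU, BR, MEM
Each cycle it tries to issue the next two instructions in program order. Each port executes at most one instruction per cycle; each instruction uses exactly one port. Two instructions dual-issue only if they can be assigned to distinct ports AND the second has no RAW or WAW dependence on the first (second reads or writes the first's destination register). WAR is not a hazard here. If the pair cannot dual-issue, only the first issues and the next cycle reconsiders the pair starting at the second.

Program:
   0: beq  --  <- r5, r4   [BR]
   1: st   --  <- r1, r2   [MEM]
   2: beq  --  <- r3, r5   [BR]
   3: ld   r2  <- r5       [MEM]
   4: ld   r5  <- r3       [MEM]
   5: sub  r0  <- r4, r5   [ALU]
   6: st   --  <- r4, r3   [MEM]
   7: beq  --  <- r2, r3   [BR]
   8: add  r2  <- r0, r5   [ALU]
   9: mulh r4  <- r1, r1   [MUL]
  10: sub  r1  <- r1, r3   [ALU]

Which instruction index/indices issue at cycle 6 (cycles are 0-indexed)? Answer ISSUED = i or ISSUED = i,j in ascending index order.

ISSUED = 7,8

0. beq @i0  | no-port BR/MEM
1. st @i1  | no-port MEM/BR
2. beq @i2  | no-port BR/MEM
3. ld @i3  | no-port MEM/MEM
4. ld @i4  | RAW r5
5. sub+st @i5&i6  | dual
6. beq+add @i7&i8  | dual
7. mulh+sub @i9&i10  | dual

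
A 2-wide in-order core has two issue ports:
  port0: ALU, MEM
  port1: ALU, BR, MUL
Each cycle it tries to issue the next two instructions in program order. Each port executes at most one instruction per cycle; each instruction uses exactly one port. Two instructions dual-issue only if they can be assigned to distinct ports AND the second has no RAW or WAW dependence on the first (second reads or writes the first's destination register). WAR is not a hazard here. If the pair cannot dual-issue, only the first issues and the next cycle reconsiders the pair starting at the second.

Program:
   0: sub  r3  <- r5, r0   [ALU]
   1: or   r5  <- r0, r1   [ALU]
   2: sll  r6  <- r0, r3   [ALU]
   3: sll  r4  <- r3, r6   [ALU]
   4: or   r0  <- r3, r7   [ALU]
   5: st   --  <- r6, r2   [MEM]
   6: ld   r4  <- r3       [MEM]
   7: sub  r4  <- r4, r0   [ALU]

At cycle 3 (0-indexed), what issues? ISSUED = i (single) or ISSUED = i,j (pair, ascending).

ISSUED = 5

[0] i0+i1  sub.ALU or.ALU  -- dual
[1] i2  sll.ALU  -- RAW r6
[2] i3+i4  sll.ALU or.ALU  -- dual
[3] i5  st.MEM  -- no-port MEM/MEM
[4] i6  ld.MEM  -- RAW+WAW r4
[5] i7  sub.ALU  -- tail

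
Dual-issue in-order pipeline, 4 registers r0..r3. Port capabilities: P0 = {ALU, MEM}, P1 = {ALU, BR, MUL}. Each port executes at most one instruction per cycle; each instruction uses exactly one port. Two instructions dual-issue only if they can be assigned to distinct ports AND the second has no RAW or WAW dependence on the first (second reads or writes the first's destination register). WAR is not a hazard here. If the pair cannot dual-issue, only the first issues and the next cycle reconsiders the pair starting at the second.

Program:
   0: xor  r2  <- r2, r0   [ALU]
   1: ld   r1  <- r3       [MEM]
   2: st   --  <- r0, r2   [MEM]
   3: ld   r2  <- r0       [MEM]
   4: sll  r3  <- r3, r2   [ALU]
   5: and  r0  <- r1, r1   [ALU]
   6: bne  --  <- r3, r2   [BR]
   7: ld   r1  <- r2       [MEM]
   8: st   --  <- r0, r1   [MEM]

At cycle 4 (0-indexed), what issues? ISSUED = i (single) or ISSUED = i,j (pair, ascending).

ISSUED = 6,7

#0 head=0: xor.ALU ld.MEM i0/i1 dual
#1 head=2: st.MEM i2 no-port MEM/MEM
#2 head=3: ld.MEM i3 RAW r2
#3 head=4: sll.ALU and.ALU i4/i5 dual
#4 head=6: bne.BR ld.MEM i6/i7 dual
#5 head=8: st.MEM i8 tail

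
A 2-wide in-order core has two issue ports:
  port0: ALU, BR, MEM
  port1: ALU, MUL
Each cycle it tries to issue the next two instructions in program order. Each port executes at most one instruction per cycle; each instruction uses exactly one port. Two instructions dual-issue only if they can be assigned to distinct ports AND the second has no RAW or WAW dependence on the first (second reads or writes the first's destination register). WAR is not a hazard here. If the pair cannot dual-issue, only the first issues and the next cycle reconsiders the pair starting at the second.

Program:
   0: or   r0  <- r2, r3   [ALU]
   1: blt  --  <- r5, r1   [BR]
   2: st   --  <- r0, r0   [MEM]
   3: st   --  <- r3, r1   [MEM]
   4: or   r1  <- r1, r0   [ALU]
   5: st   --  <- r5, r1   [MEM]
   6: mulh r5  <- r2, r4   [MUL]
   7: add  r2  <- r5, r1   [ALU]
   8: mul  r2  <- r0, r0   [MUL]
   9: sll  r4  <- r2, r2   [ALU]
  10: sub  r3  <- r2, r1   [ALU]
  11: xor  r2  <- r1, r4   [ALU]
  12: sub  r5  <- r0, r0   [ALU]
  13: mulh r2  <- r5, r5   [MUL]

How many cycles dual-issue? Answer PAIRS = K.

PAIRS = 5

  cy0 -> i0+i1 (or.ALU blt.BR) 2-wide
  cy1 -> i2 (st.MEM) no-port MEM/MEM
  cy2 -> i3+i4 (st.MEM or.ALU) 2-wide
  cy3 -> i5+i6 (st.MEM mulh.MUL) 2-wide
  cy4 -> i7 (add.ALU) WAW r2
  cy5 -> i8 (mul.MUL) RAW r2
  cy6 -> i9+i10 (sll.ALU sub.ALU) 2-wide
  cy7 -> i11+i12 (xor.ALU sub.ALU) 2-wide
  cy8 -> i13 (mulh.MUL) tail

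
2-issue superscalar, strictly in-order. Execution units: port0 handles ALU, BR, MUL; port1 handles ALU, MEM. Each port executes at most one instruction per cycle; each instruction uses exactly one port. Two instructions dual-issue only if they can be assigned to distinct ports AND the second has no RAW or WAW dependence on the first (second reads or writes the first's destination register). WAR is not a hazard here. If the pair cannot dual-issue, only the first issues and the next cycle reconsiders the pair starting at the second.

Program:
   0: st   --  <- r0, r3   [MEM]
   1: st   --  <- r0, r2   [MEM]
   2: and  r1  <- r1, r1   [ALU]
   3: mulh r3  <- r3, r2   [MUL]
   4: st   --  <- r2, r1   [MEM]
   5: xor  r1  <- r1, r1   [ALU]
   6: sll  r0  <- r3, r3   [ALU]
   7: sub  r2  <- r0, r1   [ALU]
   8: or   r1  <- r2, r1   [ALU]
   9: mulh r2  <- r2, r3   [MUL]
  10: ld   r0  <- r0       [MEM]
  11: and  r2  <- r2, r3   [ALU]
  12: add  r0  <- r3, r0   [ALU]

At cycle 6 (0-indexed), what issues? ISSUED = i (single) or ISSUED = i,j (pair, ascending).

ISSUED = 10,11

0. st @i0  | no-port MEM/MEM
1. st and @i1/i2  | 2-wide
2. mulh st @i3/i4  | 2-wide
3. xor sll @i5/i6  | 2-wide
4. sub @i7  | RAW r2
5. or mulh @i8/i9  | 2-wide
6. ld and @i10/i11  | 2-wide
7. add @i12  | tail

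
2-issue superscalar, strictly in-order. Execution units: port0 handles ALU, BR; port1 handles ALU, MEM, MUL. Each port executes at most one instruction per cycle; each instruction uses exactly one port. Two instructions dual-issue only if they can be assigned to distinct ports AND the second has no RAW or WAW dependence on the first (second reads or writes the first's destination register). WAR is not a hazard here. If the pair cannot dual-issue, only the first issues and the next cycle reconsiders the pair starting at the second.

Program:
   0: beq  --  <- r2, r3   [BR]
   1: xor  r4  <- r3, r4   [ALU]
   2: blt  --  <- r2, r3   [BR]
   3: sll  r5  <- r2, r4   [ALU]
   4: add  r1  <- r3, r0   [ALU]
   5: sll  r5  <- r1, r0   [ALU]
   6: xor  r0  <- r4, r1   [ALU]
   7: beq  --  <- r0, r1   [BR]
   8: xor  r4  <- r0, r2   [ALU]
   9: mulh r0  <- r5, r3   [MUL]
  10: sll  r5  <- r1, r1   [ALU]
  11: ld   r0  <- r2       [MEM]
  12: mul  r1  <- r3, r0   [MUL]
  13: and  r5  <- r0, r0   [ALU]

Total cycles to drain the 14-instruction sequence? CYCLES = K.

CYCLES = 8

0. beq.BR+xor.ALU @i0&i1  | pair
1. blt.BR+sll.ALU @i2&i3  | pair
2. add.ALU @i4  | RAW r1
3. sll.ALU+xor.ALU @i5&i6  | pair
4. beq.BR+xor.ALU @i7&i8  | pair
5. mulh.MUL+sll.ALU @i9&i10  | pair
6. ld.MEM @i11  | no-port MEM/MUL
7. mul.MUL+and.ALU @i12&i13  | pair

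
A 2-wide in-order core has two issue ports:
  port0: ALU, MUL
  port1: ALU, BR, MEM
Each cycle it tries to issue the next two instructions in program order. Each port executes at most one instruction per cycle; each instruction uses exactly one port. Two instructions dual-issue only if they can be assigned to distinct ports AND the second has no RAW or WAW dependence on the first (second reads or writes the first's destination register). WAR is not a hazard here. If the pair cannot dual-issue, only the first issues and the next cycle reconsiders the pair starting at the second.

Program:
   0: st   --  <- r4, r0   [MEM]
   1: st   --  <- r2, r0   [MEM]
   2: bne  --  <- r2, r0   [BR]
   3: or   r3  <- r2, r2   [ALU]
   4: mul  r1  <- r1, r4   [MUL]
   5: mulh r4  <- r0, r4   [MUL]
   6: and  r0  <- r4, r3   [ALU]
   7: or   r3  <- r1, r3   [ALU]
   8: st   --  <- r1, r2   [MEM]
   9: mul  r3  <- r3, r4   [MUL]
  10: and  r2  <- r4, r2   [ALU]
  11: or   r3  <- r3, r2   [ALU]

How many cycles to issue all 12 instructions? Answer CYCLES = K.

t=0 i0:st.MEM ; no-port MEM/MEM
t=1 i1:st.MEM ; no-port MEM/BR
t=2 i2/i3:bne.BR/or.ALU ; dual
t=3 i4:mul.MUL ; no-port MUL/MUL
t=4 i5:mulh.MUL ; RAW r4
t=5 i6/i7:and.ALU/or.ALU ; dual
t=6 i8/i9:st.MEM/mul.MUL ; dual
t=7 i10:and.ALU ; RAW r2
t=8 i11:or.ALU ; tail

CYCLES = 9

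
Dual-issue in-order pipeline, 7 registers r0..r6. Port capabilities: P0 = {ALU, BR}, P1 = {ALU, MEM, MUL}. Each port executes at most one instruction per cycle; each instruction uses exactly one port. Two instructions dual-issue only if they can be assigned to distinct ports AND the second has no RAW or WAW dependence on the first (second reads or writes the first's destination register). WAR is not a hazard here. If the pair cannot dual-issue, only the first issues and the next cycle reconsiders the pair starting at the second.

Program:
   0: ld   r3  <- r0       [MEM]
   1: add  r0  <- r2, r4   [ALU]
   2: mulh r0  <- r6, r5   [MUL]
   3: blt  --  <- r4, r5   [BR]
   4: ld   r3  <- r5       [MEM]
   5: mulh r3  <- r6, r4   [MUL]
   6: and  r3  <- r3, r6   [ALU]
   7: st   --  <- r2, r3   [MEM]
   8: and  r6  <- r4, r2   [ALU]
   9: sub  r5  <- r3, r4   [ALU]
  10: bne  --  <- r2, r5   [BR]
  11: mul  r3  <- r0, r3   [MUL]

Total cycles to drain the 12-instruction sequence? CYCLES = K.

CYCLES = 8

[0] i0/i1  ld;add  -- dual
[1] i2/i3  mulh;blt  -- dual
[2] i4  ld  -- no-port MEM/MUL
[3] i5  mulh  -- RAW+WAW r3
[4] i6  and  -- RAW r3
[5] i7/i8  st;and  -- dual
[6] i9  sub  -- RAW r5
[7] i10/i11  bne;mul  -- dual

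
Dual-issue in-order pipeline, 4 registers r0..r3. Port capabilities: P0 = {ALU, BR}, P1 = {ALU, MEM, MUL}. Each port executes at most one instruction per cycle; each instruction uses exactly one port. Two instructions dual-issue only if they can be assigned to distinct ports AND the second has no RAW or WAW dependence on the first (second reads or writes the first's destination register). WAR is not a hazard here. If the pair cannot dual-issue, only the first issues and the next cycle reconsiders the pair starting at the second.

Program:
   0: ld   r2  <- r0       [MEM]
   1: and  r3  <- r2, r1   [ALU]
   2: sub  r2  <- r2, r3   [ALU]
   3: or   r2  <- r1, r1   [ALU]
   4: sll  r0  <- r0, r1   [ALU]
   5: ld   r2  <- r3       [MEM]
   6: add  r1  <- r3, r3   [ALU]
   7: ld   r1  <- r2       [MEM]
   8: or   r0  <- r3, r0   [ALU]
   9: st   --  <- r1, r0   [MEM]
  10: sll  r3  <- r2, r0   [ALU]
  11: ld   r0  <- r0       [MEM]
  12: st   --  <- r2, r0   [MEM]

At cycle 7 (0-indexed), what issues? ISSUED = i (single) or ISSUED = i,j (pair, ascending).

ISSUED = 11

t=0 i0:ld.MEM ; RAW r2
t=1 i1:and.ALU ; RAW r3
t=2 i2:sub.ALU ; WAW r2
t=3 i3,i4:or.ALU/sll.ALU ; pair
t=4 i5,i6:ld.MEM/add.ALU ; pair
t=5 i7,i8:ld.MEM/or.ALU ; pair
t=6 i9,i10:st.MEM/sll.ALU ; pair
t=7 i11:ld.MEM ; no-port MEM/MEM
t=8 i12:st.MEM ; tail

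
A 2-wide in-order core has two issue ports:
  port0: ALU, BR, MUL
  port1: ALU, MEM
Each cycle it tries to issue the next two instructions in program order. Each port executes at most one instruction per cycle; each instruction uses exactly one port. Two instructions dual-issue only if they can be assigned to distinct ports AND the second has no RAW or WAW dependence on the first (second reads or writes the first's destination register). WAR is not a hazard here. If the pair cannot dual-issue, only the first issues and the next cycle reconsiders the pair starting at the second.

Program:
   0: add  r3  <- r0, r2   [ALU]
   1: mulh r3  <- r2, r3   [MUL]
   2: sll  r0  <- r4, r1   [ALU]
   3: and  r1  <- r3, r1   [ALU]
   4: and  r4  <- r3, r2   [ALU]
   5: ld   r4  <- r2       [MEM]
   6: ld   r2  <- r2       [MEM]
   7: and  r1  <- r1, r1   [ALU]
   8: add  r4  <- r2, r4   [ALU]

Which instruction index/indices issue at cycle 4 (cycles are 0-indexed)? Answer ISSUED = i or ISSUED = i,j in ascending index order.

t=0 i0:add ; RAW+WAW r3
t=1 i1/i2:mulh/sll ; dual
t=2 i3/i4:and/and ; dual
t=3 i5:ld ; no-port MEM/MEM
t=4 i6/i7:ld/and ; dual
t=5 i8:add ; tail

ISSUED = 6,7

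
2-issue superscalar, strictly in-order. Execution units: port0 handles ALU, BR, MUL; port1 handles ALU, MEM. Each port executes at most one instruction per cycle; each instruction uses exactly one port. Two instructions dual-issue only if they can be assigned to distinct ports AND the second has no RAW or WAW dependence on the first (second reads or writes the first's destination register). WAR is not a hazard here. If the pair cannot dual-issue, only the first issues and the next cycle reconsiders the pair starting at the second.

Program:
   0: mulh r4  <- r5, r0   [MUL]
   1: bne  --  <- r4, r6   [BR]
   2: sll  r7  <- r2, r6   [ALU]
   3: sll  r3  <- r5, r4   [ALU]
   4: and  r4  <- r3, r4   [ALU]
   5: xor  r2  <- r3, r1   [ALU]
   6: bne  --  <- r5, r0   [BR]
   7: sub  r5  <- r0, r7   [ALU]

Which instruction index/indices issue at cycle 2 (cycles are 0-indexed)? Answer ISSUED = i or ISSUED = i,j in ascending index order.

0. mulh.MUL @i0  | no-port MUL/BR
1. bne.BR/sll.ALU @i1+i2  | dual
2. sll.ALU @i3  | RAW r3
3. and.ALU/xor.ALU @i4+i5  | dual
4. bne.BR/sub.ALU @i6+i7  | dual

ISSUED = 3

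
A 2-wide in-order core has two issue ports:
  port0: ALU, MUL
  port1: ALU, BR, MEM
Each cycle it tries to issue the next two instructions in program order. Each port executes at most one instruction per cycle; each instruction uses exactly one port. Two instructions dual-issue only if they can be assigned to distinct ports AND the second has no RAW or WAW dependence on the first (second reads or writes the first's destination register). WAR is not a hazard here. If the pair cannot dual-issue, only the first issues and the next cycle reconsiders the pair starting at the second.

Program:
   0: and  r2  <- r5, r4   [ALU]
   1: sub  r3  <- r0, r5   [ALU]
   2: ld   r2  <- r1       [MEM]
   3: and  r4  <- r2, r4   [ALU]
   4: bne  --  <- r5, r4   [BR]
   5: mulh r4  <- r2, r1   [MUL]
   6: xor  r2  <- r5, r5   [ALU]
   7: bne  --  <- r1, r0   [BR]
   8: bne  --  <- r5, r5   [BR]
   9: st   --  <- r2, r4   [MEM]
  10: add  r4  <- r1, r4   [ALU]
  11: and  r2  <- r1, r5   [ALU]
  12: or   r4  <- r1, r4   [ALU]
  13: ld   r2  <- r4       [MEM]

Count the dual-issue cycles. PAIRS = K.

PAIRS = 5

[0] i0,i1  and.ALU;sub.ALU  -- 2-wide
[1] i2  ld.MEM  -- RAW r2
[2] i3  and.ALU  -- RAW r4
[3] i4,i5  bne.BR;mulh.MUL  -- 2-wide
[4] i6,i7  xor.ALU;bne.BR  -- 2-wide
[5] i8  bne.BR  -- no-port BR/MEM
[6] i9,i10  st.MEM;add.ALU  -- 2-wide
[7] i11,i12  and.ALU;or.ALU  -- 2-wide
[8] i13  ld.MEM  -- tail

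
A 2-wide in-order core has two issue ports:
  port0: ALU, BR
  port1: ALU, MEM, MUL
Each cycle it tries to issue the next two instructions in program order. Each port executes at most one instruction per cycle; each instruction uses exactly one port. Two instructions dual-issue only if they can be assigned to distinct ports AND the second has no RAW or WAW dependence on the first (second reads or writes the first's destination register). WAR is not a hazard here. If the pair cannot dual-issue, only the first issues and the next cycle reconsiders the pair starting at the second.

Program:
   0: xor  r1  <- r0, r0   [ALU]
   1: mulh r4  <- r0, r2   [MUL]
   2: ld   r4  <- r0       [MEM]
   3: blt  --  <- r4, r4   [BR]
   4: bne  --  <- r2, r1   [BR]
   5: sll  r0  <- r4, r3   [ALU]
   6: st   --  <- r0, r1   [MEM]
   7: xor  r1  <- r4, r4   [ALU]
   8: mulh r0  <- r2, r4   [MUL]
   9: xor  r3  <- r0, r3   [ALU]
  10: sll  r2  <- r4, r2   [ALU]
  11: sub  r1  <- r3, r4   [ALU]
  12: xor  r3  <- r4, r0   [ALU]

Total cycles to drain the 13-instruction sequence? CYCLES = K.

CYCLES = 8

  cy0 -> i0&i1 (xor;mulh) dual
  cy1 -> i2 (ld) RAW r4
  cy2 -> i3 (blt) no-port BR/BR
  cy3 -> i4&i5 (bne;sll) dual
  cy4 -> i6&i7 (st;xor) dual
  cy5 -> i8 (mulh) RAW r0
  cy6 -> i9&i10 (xor;sll) dual
  cy7 -> i11&i12 (sub;xor) dual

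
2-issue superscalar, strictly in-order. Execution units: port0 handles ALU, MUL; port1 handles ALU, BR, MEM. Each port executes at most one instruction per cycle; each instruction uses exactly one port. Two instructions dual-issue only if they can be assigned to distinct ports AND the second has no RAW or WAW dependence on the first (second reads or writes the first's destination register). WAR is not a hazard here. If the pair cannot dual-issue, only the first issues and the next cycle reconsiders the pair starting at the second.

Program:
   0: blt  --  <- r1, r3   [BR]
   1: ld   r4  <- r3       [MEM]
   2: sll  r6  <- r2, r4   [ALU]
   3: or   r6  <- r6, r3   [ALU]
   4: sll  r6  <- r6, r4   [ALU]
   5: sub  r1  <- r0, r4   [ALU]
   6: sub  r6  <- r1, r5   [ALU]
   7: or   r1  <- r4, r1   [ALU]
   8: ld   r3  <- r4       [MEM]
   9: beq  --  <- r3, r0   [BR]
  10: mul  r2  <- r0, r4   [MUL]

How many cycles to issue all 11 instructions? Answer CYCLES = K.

t=0 i0:blt ; no-port BR/MEM
t=1 i1:ld ; RAW r4
t=2 i2:sll ; RAW+WAW r6
t=3 i3:or ; RAW+WAW r6
t=4 i4&i5:sll sub ; 2-wide
t=5 i6&i7:sub or ; 2-wide
t=6 i8:ld ; no-port MEM/BR
t=7 i9&i10:beq mul ; 2-wide

CYCLES = 8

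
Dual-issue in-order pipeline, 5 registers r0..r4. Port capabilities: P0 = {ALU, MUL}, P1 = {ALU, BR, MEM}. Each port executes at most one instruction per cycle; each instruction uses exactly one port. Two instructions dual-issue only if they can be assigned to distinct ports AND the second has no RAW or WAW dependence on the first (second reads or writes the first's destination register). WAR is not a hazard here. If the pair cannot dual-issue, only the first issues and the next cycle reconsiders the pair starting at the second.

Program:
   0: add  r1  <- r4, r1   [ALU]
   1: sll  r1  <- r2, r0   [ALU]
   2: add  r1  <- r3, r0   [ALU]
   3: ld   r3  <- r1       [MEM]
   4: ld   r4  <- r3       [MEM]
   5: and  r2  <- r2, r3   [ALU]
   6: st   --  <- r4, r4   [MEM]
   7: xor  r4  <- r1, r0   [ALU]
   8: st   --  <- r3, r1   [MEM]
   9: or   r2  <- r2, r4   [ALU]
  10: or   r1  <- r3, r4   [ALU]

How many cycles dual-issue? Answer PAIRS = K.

0. add.ALU @i0  | WAW r1
1. sll.ALU @i1  | WAW r1
2. add.ALU @i2  | RAW r1
3. ld.MEM @i3  | no-port MEM/MEM
4. ld.MEM+and.ALU @i4/i5  | pair
5. st.MEM+xor.ALU @i6/i7  | pair
6. st.MEM+or.ALU @i8/i9  | pair
7. or.ALU @i10  | tail

PAIRS = 3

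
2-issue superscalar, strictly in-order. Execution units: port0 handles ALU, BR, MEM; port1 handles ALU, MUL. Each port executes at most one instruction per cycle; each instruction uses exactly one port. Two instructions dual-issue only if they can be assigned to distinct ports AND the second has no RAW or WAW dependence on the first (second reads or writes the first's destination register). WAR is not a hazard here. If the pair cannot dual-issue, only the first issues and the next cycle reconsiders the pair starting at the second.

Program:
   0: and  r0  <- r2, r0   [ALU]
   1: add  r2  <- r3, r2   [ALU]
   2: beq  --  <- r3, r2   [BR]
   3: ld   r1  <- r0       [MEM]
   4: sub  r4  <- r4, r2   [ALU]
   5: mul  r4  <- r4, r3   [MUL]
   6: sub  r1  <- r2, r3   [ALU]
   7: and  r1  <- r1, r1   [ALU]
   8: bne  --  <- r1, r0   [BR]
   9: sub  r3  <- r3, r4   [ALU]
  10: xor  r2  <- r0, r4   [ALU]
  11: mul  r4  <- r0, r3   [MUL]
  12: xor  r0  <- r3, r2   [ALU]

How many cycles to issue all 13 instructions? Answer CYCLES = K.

#0 head=0: and add i0,i1 pair
#1 head=2: beq i2 no-port BR/MEM
#2 head=3: ld sub i3,i4 pair
#3 head=5: mul sub i5,i6 pair
#4 head=7: and i7 RAW r1
#5 head=8: bne sub i8,i9 pair
#6 head=10: xor mul i10,i11 pair
#7 head=12: xor i12 tail

CYCLES = 8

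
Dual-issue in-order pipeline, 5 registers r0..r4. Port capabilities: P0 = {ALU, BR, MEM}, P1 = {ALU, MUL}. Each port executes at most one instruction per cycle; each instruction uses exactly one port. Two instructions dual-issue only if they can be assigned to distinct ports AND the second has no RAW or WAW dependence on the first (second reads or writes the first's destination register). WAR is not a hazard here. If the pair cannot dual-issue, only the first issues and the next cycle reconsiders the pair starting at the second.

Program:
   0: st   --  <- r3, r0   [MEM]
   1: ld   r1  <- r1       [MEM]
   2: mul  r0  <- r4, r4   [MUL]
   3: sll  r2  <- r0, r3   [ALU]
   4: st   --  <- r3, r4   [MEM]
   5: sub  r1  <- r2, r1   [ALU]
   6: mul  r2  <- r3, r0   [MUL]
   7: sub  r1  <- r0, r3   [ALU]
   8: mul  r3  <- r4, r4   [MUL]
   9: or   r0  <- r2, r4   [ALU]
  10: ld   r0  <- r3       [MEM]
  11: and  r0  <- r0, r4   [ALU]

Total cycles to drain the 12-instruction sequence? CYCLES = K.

CYCLES = 8

  cy0 -> i0 (st) no-port MEM/MEM
  cy1 -> i1,i2 (ld mul) 2-wide
  cy2 -> i3,i4 (sll st) 2-wide
  cy3 -> i5,i6 (sub mul) 2-wide
  cy4 -> i7,i8 (sub mul) 2-wide
  cy5 -> i9 (or) WAW r0
  cy6 -> i10 (ld) RAW+WAW r0
  cy7 -> i11 (and) tail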